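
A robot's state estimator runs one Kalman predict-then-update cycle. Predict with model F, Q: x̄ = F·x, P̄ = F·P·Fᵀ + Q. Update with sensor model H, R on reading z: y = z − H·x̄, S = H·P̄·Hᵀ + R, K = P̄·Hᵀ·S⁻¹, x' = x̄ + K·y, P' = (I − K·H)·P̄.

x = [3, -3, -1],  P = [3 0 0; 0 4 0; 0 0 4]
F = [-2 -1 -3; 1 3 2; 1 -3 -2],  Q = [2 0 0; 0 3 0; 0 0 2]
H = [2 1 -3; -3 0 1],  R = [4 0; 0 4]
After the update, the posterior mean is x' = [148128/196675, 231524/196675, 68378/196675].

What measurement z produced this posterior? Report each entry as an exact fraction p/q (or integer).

z = [2, -2]

x̄ = F·x = [0, -8, 14]
P̄ = F·P·Fᵀ + Q = [54 -42 30; -42 58 -49; 30 -49 57]
S = H·P̄·Hᵀ + R = [557 -88; -88 367]
K = P̄·Hᵀ·S⁻¹ = [-20424/196675 -75636/196675; 51183/196675 53537/196675; -61624/196675 -32461/196675]
x' − x̄ = [148128/196675, 1804924/196675, -2685072/196675] = K·y
y = (KᵀK)⁻¹·Kᵀ·(x' − x̄) = [52, -16]
z = y + H·x̄ = [52, -16] + [-50, 14] = [2, -2]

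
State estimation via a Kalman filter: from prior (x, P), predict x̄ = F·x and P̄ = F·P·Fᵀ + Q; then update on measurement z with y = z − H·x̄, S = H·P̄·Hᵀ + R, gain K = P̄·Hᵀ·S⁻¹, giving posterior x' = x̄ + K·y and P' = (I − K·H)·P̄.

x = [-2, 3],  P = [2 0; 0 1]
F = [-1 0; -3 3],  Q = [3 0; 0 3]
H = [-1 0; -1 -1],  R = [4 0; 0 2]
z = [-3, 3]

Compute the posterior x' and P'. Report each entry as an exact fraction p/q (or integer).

x' = [-29/80, -231/160]
P' = [31/20 -51/40; -51/40 231/80]

x̄ = F·x = [2, 15]
P̄ = F·P·Fᵀ + Q = [5 6; 6 30]
y = z − H·x̄ = [-1, 20]
S = H·P̄·Hᵀ + R = [9 11; 11 49]
K = P̄·Hᵀ·S⁻¹ = [-31/80 -11/80; 51/160 -129/160]
x' = x̄ + K·y = [-29/80, -231/160]
P' = (I − K·H)·P̄ = [31/20 -51/40; -51/40 231/80]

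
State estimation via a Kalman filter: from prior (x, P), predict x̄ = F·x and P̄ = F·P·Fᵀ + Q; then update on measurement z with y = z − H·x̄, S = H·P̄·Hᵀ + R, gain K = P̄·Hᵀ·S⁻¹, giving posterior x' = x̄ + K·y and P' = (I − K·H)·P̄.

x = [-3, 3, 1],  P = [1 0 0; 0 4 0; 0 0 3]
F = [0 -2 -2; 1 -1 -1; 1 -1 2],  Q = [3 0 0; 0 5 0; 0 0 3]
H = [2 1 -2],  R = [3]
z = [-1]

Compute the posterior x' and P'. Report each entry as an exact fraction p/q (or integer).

x̄ = F·x = [-8, -7, -4]
P̄ = F·P·Fᵀ + Q = [31 14 -4; 14 13 -1; -4 -1 20]
y = z − H·x̄ = [14]
S = H·P̄·Hᵀ + R = [312]
K = P̄·Hᵀ·S⁻¹ = [7/26; 43/312; -49/312]
x' = x̄ + K·y = [-55/13, -791/156, -967/156]
P' = (I − K·H)·P̄ = [109/13 63/26 239/26; 63/26 2207/312 1795/312; 239/26 1795/312 3839/312]

x' = [-55/13, -791/156, -967/156]
P' = [109/13 63/26 239/26; 63/26 2207/312 1795/312; 239/26 1795/312 3839/312]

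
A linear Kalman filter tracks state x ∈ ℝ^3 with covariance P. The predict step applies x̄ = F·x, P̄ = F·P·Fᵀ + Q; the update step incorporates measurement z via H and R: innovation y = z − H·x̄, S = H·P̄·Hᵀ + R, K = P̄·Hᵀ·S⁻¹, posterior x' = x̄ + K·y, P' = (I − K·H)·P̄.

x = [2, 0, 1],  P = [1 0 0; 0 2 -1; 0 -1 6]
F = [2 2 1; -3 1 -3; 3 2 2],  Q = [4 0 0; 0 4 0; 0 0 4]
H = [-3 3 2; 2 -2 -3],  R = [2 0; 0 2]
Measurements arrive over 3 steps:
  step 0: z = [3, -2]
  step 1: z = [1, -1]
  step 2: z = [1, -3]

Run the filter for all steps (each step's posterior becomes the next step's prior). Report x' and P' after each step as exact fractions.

step 0: x' = [20221/33978, 48469/33978, 2881/16989], P' = [248245/33978 232111/33978 8539/16989; 232111/33978 250321/33978 -7199/16989; 8539/16989 -7199/16989 17000/16989]
step 1: x' = [122445798/181780669, 769415417/908903345, 211831859/908903345], P' = [1227222322/181780669 1098831526/181780669 132069772/181780669; 1098831526/181780669 5792416803/908903345 -205906024/908903345; 132069772/181780669 -205906024/908903345 936434322/908903345]
step 2: x' = [3418478963659/3765180138035, 1354163485261/4518216165642, 21095263958279/15060720552140], P' = [24965729197754/3765180138035 4471774103630/753036027607 2676747222736/3765180138035; 4471774103630/753036027607 14186735046470/2259108082821 -181739272417/753036027607; 2676747222736/3765180138035 -181739272417/753036027607 7750701540003/7530360276070]

step 0: x̄ = F·x = [5, -9, 8]
step 0: P̄ = F·P·Fᵀ + Q = [18 -15 20; -15 75 -37; 20 -37 37]
step 0: y = z − H·x̄ = [29, -6]
step 0: S = H·P̄·Hᵀ + R = [573 -219; -219 143]
step 0: K = P̄·Hᵀ·S⁻¹ = [-7123/33978 -3161/11326; 12917/33978 1129/11326; -6607/16989 -3254/5663]
step 0: x' = x̄ + K·y = [20221/33978, 48469/33978, 2881/16989]
step 0: P' = (I − K·H)·P̄ = [248245/33978 232111/33978 8539/16989; 232111/33978 250321/33978 -7199/16989; 8539/16989 -7199/16989 17000/16989]
step 1: x̄ = F·x = [23857/5663, -14740/16989, 56375/11326]
step 1: P̄ = F·P·Fᵀ + Q = [671964/5663 -350164/5663 818837/5663; -350164/5663 963782/16989 -472079/5663; 818837/5663 -472079/5663 2127495/11326]
step 1: y = z − H·x̄ = [35599/5663, 128153/33978]
step 1: S = H·P̄·Hᵀ + R = [4017298/5663 238107/5663; 238107/5663 5209633/33978]
step 1: K = P̄·Hᵀ·S⁻¹ = [-60516422/181780669 -69713862/181780669; 482965471/1817806690 10599863/908903345; -362948004/908903345 -538396599/908903345]
step 1: x' = x̄ + K·y = [122445798/181780669, 769415417/908903345, 211831859/908903345]
step 1: P' = (I − K·H)·P̄ = [1227222322/181780669 1098831526/181780669 132069772/181780669; 1098831526/181780669 5792416803/908903345 -205906024/908903345; 132069772/181780669 -205906024/908903345 936434322/908903345]
step 2: x̄ = F·x = [425017239/129843335, -340553426/181780669, 3799181522/908903345]
step 2: P̄ = F·P·Fᵀ + Q = [14008170534/129843335 -1569467976/25968667 17169683956/129843335; -1569467976/25968667 10647542683/181780669 -14964571702/181780669; 17169683956/129843335 -14964571702/181780669 157982852058/908903345]
step 2: y = z − H·x̄ = [1468840742/181780669, -19569745/25968667]
step 2: S = H·P̄·Hᵀ + R = [128808089951/181780669 579865584/25968667; 579865584/25968667 3661896648/25968667]
step 2: K = P̄·Hᵀ·S⁻¹ = [-246708159334/753036027607 -281652430900/753036027607; 203967095373/753036027607 92827980593/4518216165642; -300562921446/753036027607 -1782066056145/3012144110428]
step 2: x' = x̄ + K·y = [3418478963659/3765180138035, 1354163485261/4518216165642, 21095263958279/15060720552140]
step 2: P' = (I − K·H)·P̄ = [24965729197754/3765180138035 4471774103630/753036027607 2676747222736/3765180138035; 4471774103630/753036027607 14186735046470/2259108082821 -181739272417/753036027607; 2676747222736/3765180138035 -181739272417/753036027607 7750701540003/7530360276070]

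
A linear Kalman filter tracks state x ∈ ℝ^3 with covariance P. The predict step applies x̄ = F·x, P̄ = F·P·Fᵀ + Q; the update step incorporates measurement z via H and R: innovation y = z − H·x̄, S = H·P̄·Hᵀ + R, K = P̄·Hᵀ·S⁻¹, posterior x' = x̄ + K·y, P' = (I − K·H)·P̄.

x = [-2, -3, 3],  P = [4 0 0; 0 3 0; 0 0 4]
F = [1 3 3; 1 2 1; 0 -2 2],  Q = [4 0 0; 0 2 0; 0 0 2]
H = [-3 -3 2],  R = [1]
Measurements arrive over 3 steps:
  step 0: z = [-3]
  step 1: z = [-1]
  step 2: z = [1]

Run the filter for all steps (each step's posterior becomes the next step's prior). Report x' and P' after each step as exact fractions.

step 0: x' = [5726/773, 359/773, 7980/773], P' = [17957/1546 -382/773 12819/773; -382/773 1518/773 1660/773; 12819/773 1660/773 21732/773]
step 1: x' = [5756341/3958939, 4317588/3958939, 13079302/3958939], P' = [63645881/7917878 10662189/7917878 55168622/3958939; 10662189/7917878 19290505/7917878 22206634/3958939; 55168622/3958939 22206634/3958939 115821950/3958939]
step 2: x' = [-48050816537/51104147923, -11968826110/51104147923, -64702555582/51104147923], P' = [294925719942/51104147923 22165920038/51104147923 468639136844/51104147923; 22165920038/51104147923 105723312451/51104147923 188611205434/51104147923; 468639136844/51104147923 188611205434/51104147923 983318121290/51104147923]

step 0: x̄ = F·x = [-2, -5, 12]
step 0: P̄ = F·P·Fᵀ + Q = [71 34 6; 34 22 -4; 6 -4 30]
step 0: y = z − H·x̄ = [-48]
step 0: S = H·P̄·Hᵀ + R = [1546]
step 0: K = P̄·Hᵀ·S⁻¹ = [-303/1546; -88/773; 27/773]
step 0: x' = x̄ + K·y = [5726/773, 359/773, 7980/773]
step 0: P' = (I − K·H)·P̄ = [17957/1546 -382/773 12819/773; -382/773 1518/773 1660/773; 12819/773 1660/773 21732/773]
step 1: x̄ = F·x = [30743/773, 14424/773, 15242/773]
step 1: P̄ = F·P·Fᵀ + Q = [651645/1546 295177/1546 147686/773; 295177/1546 138157/1546 67114/773; 147686/773 67114/773 81266/773]
step 1: y = z − H·x̄ = [104244/773]
step 1: S = H·P̄·Hᵀ + R = [3958939/773]
step 1: K = P̄·Hᵀ·S⁻¹ = [-1124861/3958939; -515773/3958939; -481868/3958939]
step 1: x' = x̄ + K·y = [5756341/3958939, 4317588/3958939, 13079302/3958939]
step 1: P' = (I − K·H)·P̄ = [63645881/7917878 10662189/7917878 55168622/3958939; 10662189/7917878 19290505/7917878 22206634/3958939; 55168622/3958939 22206634/3958939 115821950/3958939]
step 2: x̄ = F·x = [57947011/3958939, 27470819/3958939, 17523428/3958939]
step 2: P̄ = F·P·Fᵀ + Q = [1939581230/3958939 884349972/3958939 736735240/3958939; 884349972/3958939 829263873/7917878 337151213/3958939; 736735240/3958939 337151213/3958939 332133616/3958939]
step 2: y = z − H·x̄ = [225165573/3958939]
step 2: S = H·P̄·Hᵀ + R = [51104147923/7917878]
step 2: K = P̄·Hᵀ·S⁻¹ = [-13996646252/51104147923; -6445286599/51104147923; -5114784254/51104147923]
step 2: x' = x̄ + K·y = [-48050816537/51104147923, -11968826110/51104147923, -64702555582/51104147923]
step 2: P' = (I − K·H)·P̄ = [294925719942/51104147923 22165920038/51104147923 468639136844/51104147923; 22165920038/51104147923 105723312451/51104147923 188611205434/51104147923; 468639136844/51104147923 188611205434/51104147923 983318121290/51104147923]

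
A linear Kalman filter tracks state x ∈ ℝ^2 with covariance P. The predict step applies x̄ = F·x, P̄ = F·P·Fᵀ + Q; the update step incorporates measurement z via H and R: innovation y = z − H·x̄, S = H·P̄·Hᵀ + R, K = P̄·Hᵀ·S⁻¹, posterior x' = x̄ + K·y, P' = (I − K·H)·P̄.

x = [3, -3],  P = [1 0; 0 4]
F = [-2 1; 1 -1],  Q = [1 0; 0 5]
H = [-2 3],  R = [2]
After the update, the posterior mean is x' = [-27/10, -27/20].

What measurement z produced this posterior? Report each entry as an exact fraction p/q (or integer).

x̄ = F·x = [-9, 6]
P̄ = F·P·Fᵀ + Q = [9 -6; -6 10]
S = H·P̄·Hᵀ + R = [200]
K = P̄·Hᵀ·S⁻¹ = [-9/50; 21/100]
x' − x̄ = [63/10, -147/20] = K·y
y = (KᵀK)⁻¹·Kᵀ·(x' − x̄) = [-35]
z = y + H·x̄ = [-35] + [36] = [1]

z = [1]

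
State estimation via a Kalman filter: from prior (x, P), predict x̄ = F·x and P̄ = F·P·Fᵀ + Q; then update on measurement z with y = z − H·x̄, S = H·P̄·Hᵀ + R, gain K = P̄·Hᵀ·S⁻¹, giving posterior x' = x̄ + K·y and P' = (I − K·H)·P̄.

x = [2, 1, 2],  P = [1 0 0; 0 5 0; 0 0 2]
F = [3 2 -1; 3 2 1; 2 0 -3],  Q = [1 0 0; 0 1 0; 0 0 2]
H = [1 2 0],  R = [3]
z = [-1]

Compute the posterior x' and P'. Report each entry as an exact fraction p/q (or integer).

x' = [-696/271, 253/271, -866/271]
P' = [1276/271 -509/271 2220/271; -509/271 391/271 -1092/271; 2220/271 -1092/271 6360/271]

x̄ = F·x = [6, 10, -2]
P̄ = F·P·Fᵀ + Q = [32 27 12; 27 32 0; 12 0 24]
y = z − H·x̄ = [-27]
S = H·P̄·Hᵀ + R = [271]
K = P̄·Hᵀ·S⁻¹ = [86/271; 91/271; 12/271]
x' = x̄ + K·y = [-696/271, 253/271, -866/271]
P' = (I − K·H)·P̄ = [1276/271 -509/271 2220/271; -509/271 391/271 -1092/271; 2220/271 -1092/271 6360/271]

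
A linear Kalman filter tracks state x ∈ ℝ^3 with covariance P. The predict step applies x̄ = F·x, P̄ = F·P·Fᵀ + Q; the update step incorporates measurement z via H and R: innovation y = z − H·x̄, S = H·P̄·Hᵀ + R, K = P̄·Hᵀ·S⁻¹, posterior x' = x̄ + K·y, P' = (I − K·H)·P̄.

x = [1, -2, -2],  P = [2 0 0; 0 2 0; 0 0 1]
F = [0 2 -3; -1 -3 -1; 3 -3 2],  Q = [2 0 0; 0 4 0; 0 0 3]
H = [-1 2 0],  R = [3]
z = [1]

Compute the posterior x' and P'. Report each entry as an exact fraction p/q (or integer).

x' = [723/158, 457/158, 186/79]
P' = [1633/158 761/158 -719/79; 761/158 469/158 -331/79; -719/79 -331/79 2675/79]

x̄ = F·x = [2, 7, 5]
P̄ = F·P·Fᵀ + Q = [19 -9 -18; -9 25 10; -18 10 43]
y = z − H·x̄ = [-11]
S = H·P̄·Hᵀ + R = [158]
K = P̄·Hᵀ·S⁻¹ = [-37/158; 59/158; 19/79]
x' = x̄ + K·y = [723/158, 457/158, 186/79]
P' = (I − K·H)·P̄ = [1633/158 761/158 -719/79; 761/158 469/158 -331/79; -719/79 -331/79 2675/79]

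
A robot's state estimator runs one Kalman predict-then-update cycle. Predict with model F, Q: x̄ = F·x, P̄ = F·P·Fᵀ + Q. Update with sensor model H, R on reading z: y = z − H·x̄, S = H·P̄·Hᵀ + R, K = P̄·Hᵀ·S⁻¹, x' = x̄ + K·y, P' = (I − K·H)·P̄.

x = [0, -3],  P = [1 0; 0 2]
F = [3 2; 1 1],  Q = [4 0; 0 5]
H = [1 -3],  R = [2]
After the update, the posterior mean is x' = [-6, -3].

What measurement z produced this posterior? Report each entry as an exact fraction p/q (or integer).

z = [3]

x̄ = F·x = [-6, -3]
P̄ = F·P·Fᵀ + Q = [21 7; 7 8]
S = H·P̄·Hᵀ + R = [53]
K = P̄·Hᵀ·S⁻¹ = [0; -17/53]
x' − x̄ = [0, 0] = K·y
y = (KᵀK)⁻¹·Kᵀ·(x' − x̄) = [0]
z = y + H·x̄ = [0] + [3] = [3]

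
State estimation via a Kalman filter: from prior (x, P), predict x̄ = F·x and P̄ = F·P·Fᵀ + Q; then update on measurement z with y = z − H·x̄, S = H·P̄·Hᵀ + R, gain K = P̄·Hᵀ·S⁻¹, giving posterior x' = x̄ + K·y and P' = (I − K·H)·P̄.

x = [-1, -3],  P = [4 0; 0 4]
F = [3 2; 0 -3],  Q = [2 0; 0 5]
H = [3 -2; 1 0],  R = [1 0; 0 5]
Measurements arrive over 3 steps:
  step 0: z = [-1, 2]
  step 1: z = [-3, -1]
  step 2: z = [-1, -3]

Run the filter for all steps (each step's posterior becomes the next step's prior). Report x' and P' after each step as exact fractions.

step 0: x̄ = F·x = [-9, 9]
step 0: P̄ = F·P·Fᵀ + Q = [54 -24; -24 41]
step 0: y = z − H·x̄ = [44, 11]
step 0: S = H·P̄·Hᵀ + R = [939 210; 210 59]
step 0: K = P̄·Hᵀ·S⁻¹ = [350/3767 2202/3767; -4046/11301 3268/3767]
step 0: x' = x̄ + K·y = [5719/3767, 31529/11301]
step 0: P' = (I − K·H)·P̄ = [11010/3767 16340/3767; 16340/3767 75553/11301]
step 1: x̄ = F·x = [114529/11301, -31529/3767]
step 1: P̄ = F·P·Fᵀ + Q = [1210324/11301 -298166/3767; -298166/3767 245494/3767]
step 1: y = z − H·x̄ = [-188888/3767, -125830/11301]
step 1: S = H·P̄·Hᵀ + R = [8194707/3767 1806656/3767; 1806656/3767 1266829/11301]
step 1: K = P̄·Hᵀ·S⁻¹ = [1806656/10428719 2234012/10428719; -36932218/156430785 15851762/52143595]
step 1: x' = x̄ + K·y = [-9776293/10428719, 4364159/52143595]
step 1: P' = (I − K·H)·P̄ = [11170060/10428719 15851762/10428719; 15851762/10428719 375130754/156430785]
step 2: x̄ = F·x = [-137916077/52143595, -13092477/52143595]
step 2: P̄ = F·P·Fᵀ + Q = [6174659846/156430785 -1463590798/52143595; -1463590798/52143595 1386110237/52143595]
step 2: y = z − H·x̄ = [335419682/52143595, -18514708/52143595]
step 2: S = H·P̄·Hᵀ + R = [41683653657/52143595 9101841442/52143595; 9101841442/52143595 6956813771/156430785]
step 2: K = P̄·Hᵀ·S⁻¹ = [45509207210/265004505863 56586237578/265004505863; -189236919464/795013517589 80328435646/265004505863]
step 2: x' = x̄ + K·y = [-428266898189/265004505863, -1502471322379/795013517589]
step 2: P' = (I − K·H)·P̄ = [282931187890/265004505863 401642178230/265004505863; 401642178230/265004505863 1902008261767/795013517589]

step 0: x' = [5719/3767, 31529/11301], P' = [11010/3767 16340/3767; 16340/3767 75553/11301]
step 1: x' = [-9776293/10428719, 4364159/52143595], P' = [11170060/10428719 15851762/10428719; 15851762/10428719 375130754/156430785]
step 2: x' = [-428266898189/265004505863, -1502471322379/795013517589], P' = [282931187890/265004505863 401642178230/265004505863; 401642178230/265004505863 1902008261767/795013517589]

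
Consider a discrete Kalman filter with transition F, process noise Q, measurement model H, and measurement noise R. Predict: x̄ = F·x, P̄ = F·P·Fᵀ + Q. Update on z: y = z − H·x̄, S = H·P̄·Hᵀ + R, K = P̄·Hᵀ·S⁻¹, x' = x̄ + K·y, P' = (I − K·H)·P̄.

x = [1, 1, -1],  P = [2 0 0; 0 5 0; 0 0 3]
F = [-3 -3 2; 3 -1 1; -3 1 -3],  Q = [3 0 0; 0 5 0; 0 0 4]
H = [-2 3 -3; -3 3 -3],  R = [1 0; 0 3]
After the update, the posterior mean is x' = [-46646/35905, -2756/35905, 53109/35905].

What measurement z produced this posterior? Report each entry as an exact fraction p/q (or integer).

z = [-2, -1]

x̄ = F·x = [-8, 1, 1]
P̄ = F·P·Fᵀ + Q = [78 3 -15; 3 31 -32; -15 -32 54]
S = H·P̄·Hᵀ + R = [1438 1539; 1539 1722]
K = P̄·Hᵀ·S⁻¹ = [33792/35905 -33954/35905; 12702/35905 -7599/35905; -21603/35905 14866/35905]
x' − x̄ = [240594/35905, -38661/35905, 17204/35905] = K·y
y = (KᵀK)⁻¹·Kᵀ·(x' − x̄) = [-18, -25]
z = y + H·x̄ = [-18, -25] + [16, 24] = [-2, -1]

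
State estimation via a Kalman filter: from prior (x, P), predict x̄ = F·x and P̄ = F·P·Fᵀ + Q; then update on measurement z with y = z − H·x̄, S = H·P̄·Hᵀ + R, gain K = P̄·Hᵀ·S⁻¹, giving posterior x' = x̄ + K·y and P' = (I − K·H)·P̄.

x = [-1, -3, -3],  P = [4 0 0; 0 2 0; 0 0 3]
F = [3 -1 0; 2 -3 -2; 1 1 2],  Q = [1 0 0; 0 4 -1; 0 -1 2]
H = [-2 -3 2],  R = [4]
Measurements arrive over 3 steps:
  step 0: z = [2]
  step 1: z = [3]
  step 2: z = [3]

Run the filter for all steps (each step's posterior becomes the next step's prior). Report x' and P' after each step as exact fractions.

step 0: x̄ = F·x = [0, 13, -10]
step 0: P̄ = F·P·Fᵀ + Q = [39 30 10; 30 50 -11; 10 -11 20]
step 0: y = z − H·x̄ = [61]
step 0: S = H·P̄·Hᵀ + R = [1102]
step 0: K = P̄·Hᵀ·S⁻¹ = [-74/551; -4/19; 53/1102]
step 0: x' = x̄ + K·y = [-4514/551, 3/19, -7787/1102]
step 0: P' = (I − K·H)·P̄ = [10537/551 -22/19 9432/551; -22/19 22/19 3/19; 9432/551 3/19 19231/1102]
step 1: x̄ = F·x = [-13629/551, -1502/551, -12214/551]
step 1: P̄ = F·P·Fᵀ + Q = [99850/551 15736/551 86115/551; 15736/551 21800/551 -1047/551; 86115/551 -1047/551 87539/551]
step 1: y = z − H·x̄ = [-5683/551]
step 1: S = H·P̄·Hᵀ + R = [460436/551]
step 1: K = P̄·Hᵀ·S⁻¹ = [-37339/230218; -49483/230218; 5989/460436]
step 1: x' = x̄ + K·y = [-5309335/230218, -117197/230218, -10268241/460436]
step 1: P' = (I − K·H)·P̄ = [18329279/115109 -65863/115109 36386291/230218; -65863/115109 110361/115109 100391/230218; 36386291/230218 100391/230218 73085733/460436]
step 2: x̄ = F·x = [-7905404/115109, 581/115109, -15694773/230218]
step 2: P̄ = F·P·Fᵀ + Q = [165584159/115109 1972768/115109 163804232/115109; 1972768/115109 3704072/115109 -822777/115109; 163804232/115109 -822777/115109 164597229/115109]
step 2: y = z − H·x̄ = [231035/115109]
step 2: S = H·P̄·Hᵀ + R = [77635320/115109]
step 2: K = P̄·Hᵀ·S⁻¹ = [-1579693/12939220; -8351653/38817660; 810865/15527064]
step 2: x' = x̄ + K·y = [-25480129/369692, -473333/1109076, -150986747/2218152]
step 2: P' = (I − K·H)·P̄ = [9241489727/6469610 -3735661/6469610 3693722617/2587844; -3735661/6469610 18604939/19408830 3339509/7763532; 3693722617/2587844 3339509/7763532 22173975959/15527064]

step 0: x' = [-4514/551, 3/19, -7787/1102], P' = [10537/551 -22/19 9432/551; -22/19 22/19 3/19; 9432/551 3/19 19231/1102]
step 1: x' = [-5309335/230218, -117197/230218, -10268241/460436], P' = [18329279/115109 -65863/115109 36386291/230218; -65863/115109 110361/115109 100391/230218; 36386291/230218 100391/230218 73085733/460436]
step 2: x' = [-25480129/369692, -473333/1109076, -150986747/2218152], P' = [9241489727/6469610 -3735661/6469610 3693722617/2587844; -3735661/6469610 18604939/19408830 3339509/7763532; 3693722617/2587844 3339509/7763532 22173975959/15527064]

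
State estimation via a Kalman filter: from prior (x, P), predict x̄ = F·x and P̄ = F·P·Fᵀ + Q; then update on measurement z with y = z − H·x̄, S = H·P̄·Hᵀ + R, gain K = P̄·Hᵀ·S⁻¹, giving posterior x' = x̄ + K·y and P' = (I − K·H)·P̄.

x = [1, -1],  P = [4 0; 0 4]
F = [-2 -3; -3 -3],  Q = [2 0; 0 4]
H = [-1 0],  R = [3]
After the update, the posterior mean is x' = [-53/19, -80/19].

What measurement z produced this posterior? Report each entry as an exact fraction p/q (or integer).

x̄ = F·x = [1, 0]
P̄ = F·P·Fᵀ + Q = [54 60; 60 76]
S = H·P̄·Hᵀ + R = [57]
K = P̄·Hᵀ·S⁻¹ = [-18/19; -20/19]
x' − x̄ = [-72/19, -80/19] = K·y
y = (KᵀK)⁻¹·Kᵀ·(x' − x̄) = [4]
z = y + H·x̄ = [4] + [-1] = [3]

z = [3]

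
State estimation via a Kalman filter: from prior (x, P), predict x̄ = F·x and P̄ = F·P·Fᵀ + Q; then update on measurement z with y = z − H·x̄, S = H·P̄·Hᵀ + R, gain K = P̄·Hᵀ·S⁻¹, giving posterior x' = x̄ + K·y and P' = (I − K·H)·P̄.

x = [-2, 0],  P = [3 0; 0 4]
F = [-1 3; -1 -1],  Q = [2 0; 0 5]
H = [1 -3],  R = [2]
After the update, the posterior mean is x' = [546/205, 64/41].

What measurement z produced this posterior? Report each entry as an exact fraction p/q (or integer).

x̄ = F·x = [2, 2]
P̄ = F·P·Fᵀ + Q = [41 -9; -9 12]
S = H·P̄·Hᵀ + R = [205]
K = P̄·Hᵀ·S⁻¹ = [68/205; -9/41]
x' − x̄ = [136/205, -18/41] = K·y
y = (KᵀK)⁻¹·Kᵀ·(x' − x̄) = [2]
z = y + H·x̄ = [2] + [-4] = [-2]

z = [-2]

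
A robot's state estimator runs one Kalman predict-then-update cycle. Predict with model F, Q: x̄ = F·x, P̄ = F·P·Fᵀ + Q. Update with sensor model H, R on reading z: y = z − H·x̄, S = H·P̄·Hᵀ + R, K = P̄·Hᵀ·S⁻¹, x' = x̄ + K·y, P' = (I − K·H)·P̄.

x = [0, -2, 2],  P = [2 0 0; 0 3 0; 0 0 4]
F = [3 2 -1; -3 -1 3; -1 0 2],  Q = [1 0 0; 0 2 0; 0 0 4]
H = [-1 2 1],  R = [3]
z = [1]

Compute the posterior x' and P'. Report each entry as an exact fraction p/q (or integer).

x̄ = F·x = [-6, 8, 4]
P̄ = F·P·Fᵀ + Q = [35 -36 -14; -36 59 30; -14 30 22]
y = z − H·x̄ = [-25]
S = H·P̄·Hᵀ + R = [588]
K = P̄·Hᵀ·S⁻¹ = [-121/588; 46/147; 8/49]
x' = x̄ + K·y = [-503/588, 26/147, -4/49]
P' = (I − K·H)·P̄ = [5939/588 274/147 282/49; 274/147 209/147 -2/49; 282/49 -2/49 310/49]

x' = [-503/588, 26/147, -4/49]
P' = [5939/588 274/147 282/49; 274/147 209/147 -2/49; 282/49 -2/49 310/49]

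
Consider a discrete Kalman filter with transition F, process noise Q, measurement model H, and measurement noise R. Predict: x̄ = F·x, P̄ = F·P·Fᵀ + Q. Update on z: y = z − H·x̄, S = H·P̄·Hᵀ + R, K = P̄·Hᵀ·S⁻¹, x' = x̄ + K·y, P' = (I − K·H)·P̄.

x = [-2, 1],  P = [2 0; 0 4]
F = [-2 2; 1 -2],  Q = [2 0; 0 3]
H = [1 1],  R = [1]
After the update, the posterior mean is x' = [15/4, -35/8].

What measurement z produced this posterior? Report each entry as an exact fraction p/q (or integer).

z = [-1]

x̄ = F·x = [6, -4]
P̄ = F·P·Fᵀ + Q = [26 -20; -20 21]
S = H·P̄·Hᵀ + R = [8]
K = P̄·Hᵀ·S⁻¹ = [3/4; 1/8]
x' − x̄ = [-9/4, -3/8] = K·y
y = (KᵀK)⁻¹·Kᵀ·(x' − x̄) = [-3]
z = y + H·x̄ = [-3] + [2] = [-1]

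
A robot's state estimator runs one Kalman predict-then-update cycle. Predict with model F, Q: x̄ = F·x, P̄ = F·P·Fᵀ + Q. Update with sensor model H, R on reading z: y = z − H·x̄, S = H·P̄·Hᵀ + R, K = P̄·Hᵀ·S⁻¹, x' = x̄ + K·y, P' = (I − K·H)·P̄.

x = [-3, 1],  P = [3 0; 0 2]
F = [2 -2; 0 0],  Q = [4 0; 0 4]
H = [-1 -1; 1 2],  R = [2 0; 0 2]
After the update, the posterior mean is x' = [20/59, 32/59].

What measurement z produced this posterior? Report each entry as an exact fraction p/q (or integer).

x̄ = F·x = [-8, 0]
P̄ = F·P·Fᵀ + Q = [24 0; 0 4]
S = H·P̄·Hᵀ + R = [30 -32; -32 42]
K = P̄·Hᵀ·S⁻¹ = [-60/59 -12/59; 22/59 28/59]
x' − x̄ = [492/59, 32/59] = K·y
y = (KᵀK)⁻¹·Kᵀ·(x' − x̄) = [-10, 9]
z = y + H·x̄ = [-10, 9] + [8, -8] = [-2, 1]

z = [-2, 1]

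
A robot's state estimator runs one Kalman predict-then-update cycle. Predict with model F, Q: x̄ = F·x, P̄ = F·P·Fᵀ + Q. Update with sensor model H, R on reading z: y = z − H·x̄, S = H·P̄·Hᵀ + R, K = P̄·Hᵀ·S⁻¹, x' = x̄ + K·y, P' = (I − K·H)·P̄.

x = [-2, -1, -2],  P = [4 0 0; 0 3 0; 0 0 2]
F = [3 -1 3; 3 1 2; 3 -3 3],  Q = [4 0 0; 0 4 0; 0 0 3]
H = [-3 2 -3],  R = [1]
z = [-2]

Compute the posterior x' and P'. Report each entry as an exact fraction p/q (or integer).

x̄ = F·x = [-11, -11, -9]
P̄ = F·P·Fᵀ + Q = [61 45 63; 45 51 39; 63 39 84]
y = z − H·x̄ = [-40]
S = H·P̄·Hᵀ + R = [1636]
K = P̄·Hᵀ·S⁻¹ = [-141/818; -75/818; -363/1636]
x' = x̄ + K·y = [-1679/409, -2999/409, -51/409]
P' = (I − K·H)·P̄ = [5068/409 7830/409 351/818; 7830/409 15234/409 4677/818; 351/818 4677/818 5655/1636]

x' = [-1679/409, -2999/409, -51/409]
P' = [5068/409 7830/409 351/818; 7830/409 15234/409 4677/818; 351/818 4677/818 5655/1636]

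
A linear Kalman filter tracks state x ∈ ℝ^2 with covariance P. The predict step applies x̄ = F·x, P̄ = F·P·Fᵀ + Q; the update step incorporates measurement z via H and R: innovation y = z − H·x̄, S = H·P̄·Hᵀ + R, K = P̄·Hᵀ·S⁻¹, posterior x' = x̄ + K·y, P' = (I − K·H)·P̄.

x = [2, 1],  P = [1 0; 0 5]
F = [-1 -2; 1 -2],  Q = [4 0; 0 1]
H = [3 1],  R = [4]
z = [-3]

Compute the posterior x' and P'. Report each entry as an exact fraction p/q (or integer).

x' = [-614/365, 711/365]
P' = [289/365 -491/365; -491/365 1789/365]

x̄ = F·x = [-4, 0]
P̄ = F·P·Fᵀ + Q = [25 19; 19 22]
y = z − H·x̄ = [9]
S = H·P̄·Hᵀ + R = [365]
K = P̄·Hᵀ·S⁻¹ = [94/365; 79/365]
x' = x̄ + K·y = [-614/365, 711/365]
P' = (I − K·H)·P̄ = [289/365 -491/365; -491/365 1789/365]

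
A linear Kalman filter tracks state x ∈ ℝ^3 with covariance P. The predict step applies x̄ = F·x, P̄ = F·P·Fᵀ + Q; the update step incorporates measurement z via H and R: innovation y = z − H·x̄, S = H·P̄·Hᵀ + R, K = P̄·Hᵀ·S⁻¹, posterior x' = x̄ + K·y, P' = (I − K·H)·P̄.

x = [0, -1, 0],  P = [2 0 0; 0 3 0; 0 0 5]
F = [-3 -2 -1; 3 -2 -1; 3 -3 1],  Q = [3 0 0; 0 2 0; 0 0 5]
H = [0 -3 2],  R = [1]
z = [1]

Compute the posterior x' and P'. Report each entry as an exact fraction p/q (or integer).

x̄ = F·x = [2, 2, 3]
P̄ = F·P·Fᵀ + Q = [38 -1 -5; -1 37 31; -5 31 55]
y = z − H·x̄ = [1]
S = H·P̄·Hᵀ + R = [182]
K = P̄·Hᵀ·S⁻¹ = [-1/26; -7/26; 17/182]
x' = x̄ + K·y = [51/26, 45/26, 563/182]
P' = (I − K·H)·P̄ = [981/26 -75/26 -113/26; -75/26 619/26 925/26; -113/26 925/26 9721/182]

x' = [51/26, 45/26, 563/182]
P' = [981/26 -75/26 -113/26; -75/26 619/26 925/26; -113/26 925/26 9721/182]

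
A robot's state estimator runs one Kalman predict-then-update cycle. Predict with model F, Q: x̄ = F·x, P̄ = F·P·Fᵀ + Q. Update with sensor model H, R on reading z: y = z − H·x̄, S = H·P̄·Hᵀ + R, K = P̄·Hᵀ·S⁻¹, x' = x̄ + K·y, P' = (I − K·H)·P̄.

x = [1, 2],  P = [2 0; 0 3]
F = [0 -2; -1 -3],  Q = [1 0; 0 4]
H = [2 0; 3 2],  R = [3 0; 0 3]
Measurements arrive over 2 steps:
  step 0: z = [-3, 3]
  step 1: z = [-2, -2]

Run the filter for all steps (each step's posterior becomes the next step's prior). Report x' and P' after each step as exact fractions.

step 0: x̄ = F·x = [-4, -7]
step 0: P̄ = F·P·Fᵀ + Q = [13 18; 18 33]
step 0: y = z − H·x̄ = [5, 29]
step 0: S = H·P̄·Hᵀ + R = [55 150; 150 468]
step 0: K = P̄·Hᵀ·S⁻¹ = [17/60 5/72; -16/45 10/27]
step 0: x' = x̄ + K·y = [-41/72, 53/27]
step 0: P' = (I − K·H)·P̄ = [17/40 -8/15; -8/15 61/45]
step 1: x̄ = F·x = [-106/27, -383/72]
step 1: P̄ = F·P·Fᵀ + Q = [289/45 106/15; 106/15 537/40]
step 1: y = z − H·x̄ = [158/27, 245/12]
step 1: S = H·P̄·Hᵀ + R = [1291/45 334/5; 334/5 1993/10]
step 1: K = P̄·Hᵀ·S⁻¹ = [29590/112991 9018/112991; -35367/112991 78191/225982]
step 1: x' = x̄ + K·y = [-172641/225982, -9812/112991]
step 1: P' = (I − K·H)·P̄ = [44385/112991 -106101/225982; -106101/225982 138219/112991]

step 0: x' = [-41/72, 53/27], P' = [17/40 -8/15; -8/15 61/45]
step 1: x' = [-172641/225982, -9812/112991], P' = [44385/112991 -106101/225982; -106101/225982 138219/112991]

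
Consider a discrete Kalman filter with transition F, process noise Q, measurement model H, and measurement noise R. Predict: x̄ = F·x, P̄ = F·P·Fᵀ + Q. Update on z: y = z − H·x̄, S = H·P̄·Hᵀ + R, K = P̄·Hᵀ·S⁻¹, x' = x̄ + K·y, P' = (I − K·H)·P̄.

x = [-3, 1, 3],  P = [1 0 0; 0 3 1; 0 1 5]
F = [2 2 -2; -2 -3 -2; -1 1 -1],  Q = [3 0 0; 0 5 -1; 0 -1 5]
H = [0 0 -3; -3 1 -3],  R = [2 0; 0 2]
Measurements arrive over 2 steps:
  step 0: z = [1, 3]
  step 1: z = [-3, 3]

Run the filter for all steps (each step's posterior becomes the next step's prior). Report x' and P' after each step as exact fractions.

step 0: x̄ = F·x = [-10, -3, 1]
step 0: P̄ = F·P·Fᵀ + Q = [31 0 10; 0 68 3; 10 3 12]
step 0: y = z − H·x̄ = [4, -21]
step 0: S = H·P̄·Hᵀ + R = [110 189; 189 619]
step 0: K = P̄·Hᵀ·S⁻¹ = [4677/32369 -7860/32369; -16722/32369 8191/32369; -10377/32369 -126/32369]
step 0: x' = x̄ + K·y = [-139922/32369, -336006/32369, -6493/32369]
step 0: P' = (I − K·H)·P̄ = [176969/32369 505833/32369 -3118/32369; 505833/32369 1567325/32369 11148/32369; -3118/32369 11148/32369 6918/32369]
step 1: x̄ = F·x = [-938870/32369, 1300848/32369, -189591/32369]
step 1: P̄ = F·P·Fᵀ + Q = [11084379/32369 -15120188/32369 2749956/32369; -15120188/32369 21182146/32369 -3862061/32369; 2749956/32369 -3862061/32369 872859/32369]
step 1: y = z − H·x̄ = [-665880/32369, -4589124/32369]
step 1: S = H·P̄·Hᵀ + R = [7920469/32369 44191518/32369; 44191518/32369 292254728/32369]
step 1: K = P̄·Hᵀ·S⁻¹ = [1408785015/5590290866 -2592234997/11180581732; -1027489575/5590290866 3299652767/11180581732; -883006023/2795145433 -7365253/2795145433]
step 1: x' = x̄ + K·y = [-3685536037/2795145433, 5947752453/2795145433, 2837334861/2795145433]
step 1: P' = (I − K·H)·P̄ = [12164838263/11180581732 25674904735/11180581732 -469595005/2795145433; 25674904735/11180581732 87733978039/11180581732 342496525/2795145433; -469595005/2795145433 342496525/2795145433 588670682/2795145433]

step 0: x' = [-139922/32369, -336006/32369, -6493/32369], P' = [176969/32369 505833/32369 -3118/32369; 505833/32369 1567325/32369 11148/32369; -3118/32369 11148/32369 6918/32369]
step 1: x' = [-3685536037/2795145433, 5947752453/2795145433, 2837334861/2795145433], P' = [12164838263/11180581732 25674904735/11180581732 -469595005/2795145433; 25674904735/11180581732 87733978039/11180581732 342496525/2795145433; -469595005/2795145433 342496525/2795145433 588670682/2795145433]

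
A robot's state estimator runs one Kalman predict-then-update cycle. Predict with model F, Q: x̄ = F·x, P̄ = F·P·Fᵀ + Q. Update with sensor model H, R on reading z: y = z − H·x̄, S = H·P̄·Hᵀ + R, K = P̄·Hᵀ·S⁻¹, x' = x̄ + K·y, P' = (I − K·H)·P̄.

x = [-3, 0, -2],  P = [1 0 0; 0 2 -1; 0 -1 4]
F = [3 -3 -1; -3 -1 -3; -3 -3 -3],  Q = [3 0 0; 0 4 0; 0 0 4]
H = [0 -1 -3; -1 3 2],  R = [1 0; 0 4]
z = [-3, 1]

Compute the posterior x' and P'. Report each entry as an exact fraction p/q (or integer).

x̄ = F·x = [-7, 15, 15]
P̄ = F·P·Fᵀ + Q = [28 -1 9; -1 45 39; 9 39 49]
y = z − H·x̄ = [57, -81]
S = H·P̄·Hᵀ + R = [721 -832; -832 1071]
K = P̄·Hᵀ·S⁻¹ = [-38662/79967 -31005/79967; 4546/79967 19510/79967; -27814/79967 -6226/79967]
x' = x̄ + K·y = [-252098/79967, -121683/79967, 118413/79967]
P' = (I − K·H)·P̄ = [830799/79967 291859/79967 -84399/79967; 291859/79967 159827/79967 -54791/79967; -84399/79967 -54791/79967 27535/79967]

x' = [-252098/79967, -121683/79967, 118413/79967]
P' = [830799/79967 291859/79967 -84399/79967; 291859/79967 159827/79967 -54791/79967; -84399/79967 -54791/79967 27535/79967]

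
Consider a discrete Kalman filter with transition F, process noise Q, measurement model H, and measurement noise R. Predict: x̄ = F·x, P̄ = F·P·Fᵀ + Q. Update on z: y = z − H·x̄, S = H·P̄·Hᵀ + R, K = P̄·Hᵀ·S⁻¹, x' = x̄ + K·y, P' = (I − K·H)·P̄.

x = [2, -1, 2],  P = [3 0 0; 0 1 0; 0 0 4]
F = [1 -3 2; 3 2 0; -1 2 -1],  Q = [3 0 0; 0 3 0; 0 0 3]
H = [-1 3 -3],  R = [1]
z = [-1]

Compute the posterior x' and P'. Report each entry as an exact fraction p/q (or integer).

x̄ = F·x = [9, 4, -6]
P̄ = F·P·Fᵀ + Q = [31 3 -17; 3 34 -5; -17 -5 14]
y = z − H·x̄ = [-22]
S = H·P̄·Hᵀ + R = [434]
K = P̄·Hᵀ·S⁻¹ = [29/434; 57/217; -20/217]
x' = x̄ + K·y = [1634/217, -386/217, -862/217]
P' = (I − K·H)·P̄ = [12613/434 -1002/217 -3109/217; -1002/217 880/217 1195/217; -3109/217 1195/217 2238/217]

x' = [1634/217, -386/217, -862/217]
P' = [12613/434 -1002/217 -3109/217; -1002/217 880/217 1195/217; -3109/217 1195/217 2238/217]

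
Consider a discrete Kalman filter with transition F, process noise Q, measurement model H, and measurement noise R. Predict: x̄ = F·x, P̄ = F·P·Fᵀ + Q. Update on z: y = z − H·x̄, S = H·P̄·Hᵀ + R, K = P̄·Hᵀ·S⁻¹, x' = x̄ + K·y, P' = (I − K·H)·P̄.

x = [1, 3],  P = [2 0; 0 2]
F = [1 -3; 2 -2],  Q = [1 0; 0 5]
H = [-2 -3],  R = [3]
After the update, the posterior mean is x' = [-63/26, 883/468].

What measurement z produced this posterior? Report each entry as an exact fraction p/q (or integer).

x̄ = F·x = [-8, -4]
P̄ = F·P·Fᵀ + Q = [21 16; 16 21]
S = H·P̄·Hᵀ + R = [468]
K = P̄·Hᵀ·S⁻¹ = [-5/26; -95/468]
x' − x̄ = [145/26, 2755/468] = K·y
y = (KᵀK)⁻¹·Kᵀ·(x' − x̄) = [-29]
z = y + H·x̄ = [-29] + [28] = [-1]

z = [-1]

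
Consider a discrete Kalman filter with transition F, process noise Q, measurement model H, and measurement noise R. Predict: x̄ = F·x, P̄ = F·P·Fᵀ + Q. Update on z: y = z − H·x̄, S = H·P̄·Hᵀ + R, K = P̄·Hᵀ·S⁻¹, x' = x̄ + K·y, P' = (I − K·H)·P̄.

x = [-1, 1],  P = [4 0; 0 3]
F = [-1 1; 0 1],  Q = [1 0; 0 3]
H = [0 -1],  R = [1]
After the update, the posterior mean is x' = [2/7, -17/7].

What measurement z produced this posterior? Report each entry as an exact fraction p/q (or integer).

x̄ = F·x = [2, 1]
P̄ = F·P·Fᵀ + Q = [8 3; 3 6]
S = H·P̄·Hᵀ + R = [7]
K = P̄·Hᵀ·S⁻¹ = [-3/7; -6/7]
x' − x̄ = [-12/7, -24/7] = K·y
y = (KᵀK)⁻¹·Kᵀ·(x' − x̄) = [4]
z = y + H·x̄ = [4] + [-1] = [3]

z = [3]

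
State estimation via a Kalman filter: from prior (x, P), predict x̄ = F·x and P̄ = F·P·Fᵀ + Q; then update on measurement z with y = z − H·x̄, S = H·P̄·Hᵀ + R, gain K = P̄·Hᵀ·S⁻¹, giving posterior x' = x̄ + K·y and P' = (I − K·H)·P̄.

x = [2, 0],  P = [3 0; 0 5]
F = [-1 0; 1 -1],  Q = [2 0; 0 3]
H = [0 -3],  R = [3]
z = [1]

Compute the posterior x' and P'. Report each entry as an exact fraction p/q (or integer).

x̄ = F·x = [-2, 2]
P̄ = F·P·Fᵀ + Q = [5 -3; -3 11]
y = z − H·x̄ = [7]
S = H·P̄·Hᵀ + R = [102]
K = P̄·Hᵀ·S⁻¹ = [3/34; -11/34]
x' = x̄ + K·y = [-47/34, -9/34]
P' = (I − K·H)·P̄ = [143/34 -3/34; -3/34 11/34]

x' = [-47/34, -9/34]
P' = [143/34 -3/34; -3/34 11/34]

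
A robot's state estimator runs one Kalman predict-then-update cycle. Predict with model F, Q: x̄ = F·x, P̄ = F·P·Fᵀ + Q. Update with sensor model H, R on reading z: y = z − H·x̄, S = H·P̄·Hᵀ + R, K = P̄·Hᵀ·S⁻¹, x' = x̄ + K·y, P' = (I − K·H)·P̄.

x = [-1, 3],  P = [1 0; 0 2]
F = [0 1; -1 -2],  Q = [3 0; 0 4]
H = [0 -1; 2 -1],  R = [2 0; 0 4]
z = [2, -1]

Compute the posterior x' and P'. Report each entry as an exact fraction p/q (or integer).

x̄ = F·x = [3, -5]
P̄ = F·P·Fᵀ + Q = [5 -4; -4 13]
y = z − H·x̄ = [-3, -12]
S = H·P̄·Hᵀ + R = [15 21; 21 53]
K = P̄·Hᵀ·S⁻¹ = [-41/177 21/59; -124/177 -7/59]
x' = x̄ + K·y = [-34/59, -87/59]
P' = (I − K·H)·P̄ = [167/177 82/177; 82/177 248/177]

x' = [-34/59, -87/59]
P' = [167/177 82/177; 82/177 248/177]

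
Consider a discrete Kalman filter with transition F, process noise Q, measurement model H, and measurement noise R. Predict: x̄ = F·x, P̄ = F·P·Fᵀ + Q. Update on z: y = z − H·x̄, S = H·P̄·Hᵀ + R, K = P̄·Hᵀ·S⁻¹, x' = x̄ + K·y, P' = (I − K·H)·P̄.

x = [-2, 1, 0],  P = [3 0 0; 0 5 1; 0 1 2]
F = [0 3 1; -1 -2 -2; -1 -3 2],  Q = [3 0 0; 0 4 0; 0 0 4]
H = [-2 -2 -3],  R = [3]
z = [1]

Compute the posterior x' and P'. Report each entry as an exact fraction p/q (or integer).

x' = [1433/363, -332/363, -851/363]
P' = [12932/363 -8108/363 -3302/363; -8108/363 8720/363 -325/363; -3302/363 -325/363 2540/363]

x̄ = F·x = [3, 0, -1]
P̄ = F·P·Fᵀ + Q = [56 -42 -38; -42 43 27; -38 27 48]
y = z − H·x̄ = [4]
S = H·P̄·Hᵀ + R = [363]
K = P̄·Hᵀ·S⁻¹ = [86/363; -83/363; -122/363]
x' = x̄ + K·y = [1433/363, -332/363, -851/363]
P' = (I − K·H)·P̄ = [12932/363 -8108/363 -3302/363; -8108/363 8720/363 -325/363; -3302/363 -325/363 2540/363]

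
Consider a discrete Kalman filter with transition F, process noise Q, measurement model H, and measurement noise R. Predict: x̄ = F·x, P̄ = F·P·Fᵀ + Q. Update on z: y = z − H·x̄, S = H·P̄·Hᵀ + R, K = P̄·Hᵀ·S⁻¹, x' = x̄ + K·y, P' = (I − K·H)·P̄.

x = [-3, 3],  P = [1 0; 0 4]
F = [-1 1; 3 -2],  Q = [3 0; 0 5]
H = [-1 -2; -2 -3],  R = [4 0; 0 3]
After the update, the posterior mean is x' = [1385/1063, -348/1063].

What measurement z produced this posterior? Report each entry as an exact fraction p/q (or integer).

x̄ = F·x = [6, -15]
P̄ = F·P·Fᵀ + Q = [8 -11; -11 30]
S = H·P̄·Hᵀ + R = [88 119; 119 173]
K = P̄·Hᵀ·S⁻¹ = [399/1063 -170/1063; -385/1063 -153/1063]
x' − x̄ = [-4993/1063, 15597/1063] = K·y
y = (KᵀK)⁻¹·Kᵀ·(x' − x̄) = [-27, -34]
z = y + H·x̄ = [-27, -34] + [24, 33] = [-3, -1]

z = [-3, -1]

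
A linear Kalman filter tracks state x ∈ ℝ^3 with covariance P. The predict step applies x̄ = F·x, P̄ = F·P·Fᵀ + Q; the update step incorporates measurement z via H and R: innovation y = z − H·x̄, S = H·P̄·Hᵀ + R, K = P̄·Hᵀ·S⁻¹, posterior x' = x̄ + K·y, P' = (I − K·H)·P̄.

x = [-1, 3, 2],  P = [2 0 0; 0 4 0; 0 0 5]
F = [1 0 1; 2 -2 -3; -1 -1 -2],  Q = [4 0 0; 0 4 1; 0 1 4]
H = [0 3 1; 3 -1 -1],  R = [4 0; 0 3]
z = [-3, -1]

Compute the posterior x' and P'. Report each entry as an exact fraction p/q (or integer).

x̄ = F·x = [1, -14, -6]
P̄ = F·P·Fᵀ + Q = [11 -11 -12; -11 73 35; -12 35 30]
y = z − H·x̄ = [45, -24]
S = H·P̄·Hᵀ + R = [901 -524; -524 413]
K = P̄·Hᵀ·S⁻¹ = [10759/97537 26876/97537; 31018/97537 6055/97537; 2831/97537 -20261/97537]
x' = x̄ + K·y = [-63332/97537, -115028/97537, 28437/97537]
P' = (I − K·H)·P̄ = [52006/97537 -16177/97537 91567/97537; -16177/97537 95384/97537 -162080/97537; 91567/97537 -162080/97537 497564/97537]

x' = [-63332/97537, -115028/97537, 28437/97537]
P' = [52006/97537 -16177/97537 91567/97537; -16177/97537 95384/97537 -162080/97537; 91567/97537 -162080/97537 497564/97537]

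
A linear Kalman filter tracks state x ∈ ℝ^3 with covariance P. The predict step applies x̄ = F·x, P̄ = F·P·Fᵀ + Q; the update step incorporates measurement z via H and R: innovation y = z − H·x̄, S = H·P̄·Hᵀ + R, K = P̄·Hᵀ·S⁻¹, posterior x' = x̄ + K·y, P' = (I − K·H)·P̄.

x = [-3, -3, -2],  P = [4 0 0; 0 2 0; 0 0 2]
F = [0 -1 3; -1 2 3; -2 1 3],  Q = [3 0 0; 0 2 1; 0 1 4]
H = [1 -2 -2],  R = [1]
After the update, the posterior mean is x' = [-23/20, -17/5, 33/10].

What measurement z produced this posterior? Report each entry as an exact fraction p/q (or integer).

z = [-1]

x̄ = F·x = [-3, -9, -3]
P̄ = F·P·Fᵀ + Q = [23 14 16; 14 32 31; 16 31 40]
S = H·P̄·Hᵀ + R = [440]
K = P̄·Hᵀ·S⁻¹ = [-37/440; -14/55; -63/220]
x' − x̄ = [37/20, 28/5, 63/10] = K·y
y = (KᵀK)⁻¹·Kᵀ·(x' − x̄) = [-22]
z = y + H·x̄ = [-22] + [21] = [-1]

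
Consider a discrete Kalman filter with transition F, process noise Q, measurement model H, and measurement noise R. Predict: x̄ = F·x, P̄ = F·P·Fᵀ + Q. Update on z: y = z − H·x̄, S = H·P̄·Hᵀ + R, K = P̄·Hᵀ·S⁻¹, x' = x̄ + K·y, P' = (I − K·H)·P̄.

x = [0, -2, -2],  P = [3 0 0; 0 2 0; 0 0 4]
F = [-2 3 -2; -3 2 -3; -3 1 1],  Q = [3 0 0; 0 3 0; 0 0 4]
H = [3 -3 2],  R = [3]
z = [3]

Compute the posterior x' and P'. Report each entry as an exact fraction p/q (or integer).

x̄ = F·x = [-2, 2, -4]
P̄ = F·P·Fᵀ + Q = [49 54 16; 54 74 19; 16 19 37]
y = z − H·x̄ = [23]
S = H·P̄·Hᵀ + R = [250]
K = P̄·Hᵀ·S⁻¹ = [17/250; -11/125; 13/50]
x' = x̄ + K·y = [-109/250, -3/125, 99/50]
P' = (I − K·H)·P̄ = [11961/250 6937/125 579/50; 6937/125 9008/125 618/25; 579/50 618/25 201/10]

x' = [-109/250, -3/125, 99/50]
P' = [11961/250 6937/125 579/50; 6937/125 9008/125 618/25; 579/50 618/25 201/10]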